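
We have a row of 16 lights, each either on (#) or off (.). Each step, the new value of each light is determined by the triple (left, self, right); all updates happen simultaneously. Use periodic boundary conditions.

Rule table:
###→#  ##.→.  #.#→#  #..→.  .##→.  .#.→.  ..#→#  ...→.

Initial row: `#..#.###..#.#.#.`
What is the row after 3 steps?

..#.#.#..#.#.#.#
.#.#.#..#.#.#.#.
#.#.#..#.#.#.#..

#.#.#..#.#.#.#..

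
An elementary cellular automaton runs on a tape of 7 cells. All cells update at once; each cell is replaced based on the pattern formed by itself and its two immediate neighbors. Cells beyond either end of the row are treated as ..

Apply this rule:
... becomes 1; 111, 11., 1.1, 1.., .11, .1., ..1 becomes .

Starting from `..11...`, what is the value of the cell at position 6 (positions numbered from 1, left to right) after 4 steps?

1....11
..11...  (repeats step 0; period 2)
step 4: ..11...
position 6 holds .

.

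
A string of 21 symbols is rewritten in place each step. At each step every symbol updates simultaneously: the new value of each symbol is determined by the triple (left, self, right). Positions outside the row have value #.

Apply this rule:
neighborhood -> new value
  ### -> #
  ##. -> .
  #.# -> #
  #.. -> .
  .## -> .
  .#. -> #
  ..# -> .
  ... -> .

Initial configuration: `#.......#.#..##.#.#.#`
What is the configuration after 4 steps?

.........#.......####

step 1: ........###....#####.
step 2: .........#......###.#
step 3: .........#.......#.#.
step 4: .........#.......####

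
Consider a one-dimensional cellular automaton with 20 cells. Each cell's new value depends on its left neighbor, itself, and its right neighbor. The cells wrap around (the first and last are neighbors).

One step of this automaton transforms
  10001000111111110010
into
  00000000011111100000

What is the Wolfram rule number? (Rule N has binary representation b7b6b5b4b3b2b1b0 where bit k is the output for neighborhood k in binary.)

128

position 9: 111 → 1  (bit 7 = 1)
position 15: 110 → 0  (bit 6 = 0)
position 19: 101 → 0  (bit 5 = 0)
position 1: 100 → 0  (bit 4 = 0)
position 8: 011 → 0  (bit 3 = 0)
position 0: 010 → 0  (bit 2 = 0)
position 3: 001 → 0  (bit 1 = 0)
position 2: 000 → 0  (bit 0 = 0)
bits b7..b0 = 10000000 = 128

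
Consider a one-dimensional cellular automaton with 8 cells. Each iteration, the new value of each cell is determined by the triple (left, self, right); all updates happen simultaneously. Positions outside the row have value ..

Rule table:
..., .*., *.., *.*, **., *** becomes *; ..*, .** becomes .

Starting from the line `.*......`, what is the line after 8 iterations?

**..**.*

.*******
..******
*..*****
**..****
.**..***
..**..**
*..**..*
**..**.*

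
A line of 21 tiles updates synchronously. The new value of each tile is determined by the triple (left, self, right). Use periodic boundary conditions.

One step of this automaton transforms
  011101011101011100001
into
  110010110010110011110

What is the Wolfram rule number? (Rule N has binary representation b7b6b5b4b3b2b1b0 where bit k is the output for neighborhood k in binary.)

position 2: 111 → 0  (bit 7 = 0)
position 3: 110 → 0  (bit 6 = 0)
position 0: 101 → 1  (bit 5 = 1)
position 16: 100 → 1  (bit 4 = 1)
position 1: 011 → 1  (bit 3 = 1)
position 5: 010 → 0  (bit 2 = 0)
position 19: 001 → 1  (bit 1 = 1)
position 17: 000 → 1  (bit 0 = 1)
bits b7..b0 = 00111011 = 59

59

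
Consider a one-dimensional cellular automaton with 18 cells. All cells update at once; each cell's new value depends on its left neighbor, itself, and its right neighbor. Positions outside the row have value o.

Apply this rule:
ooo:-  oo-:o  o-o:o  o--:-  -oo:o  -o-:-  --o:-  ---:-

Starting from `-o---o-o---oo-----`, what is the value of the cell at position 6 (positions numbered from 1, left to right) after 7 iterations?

-

o-----o----oo-----
o----------oo-----
o----------oo-----  (fixed point — unchanged through iteration 7)
position 6 holds -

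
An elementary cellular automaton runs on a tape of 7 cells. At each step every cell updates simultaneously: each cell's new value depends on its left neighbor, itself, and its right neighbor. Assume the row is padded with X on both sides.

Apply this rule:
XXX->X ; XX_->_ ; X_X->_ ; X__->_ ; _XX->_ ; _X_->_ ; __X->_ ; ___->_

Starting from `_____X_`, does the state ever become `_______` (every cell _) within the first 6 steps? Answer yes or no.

step 1: _______
all cells are _ at step 1

yes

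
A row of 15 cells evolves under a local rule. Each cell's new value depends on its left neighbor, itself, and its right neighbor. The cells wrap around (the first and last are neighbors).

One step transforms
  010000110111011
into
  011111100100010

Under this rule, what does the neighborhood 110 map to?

0

At position 7 the neighborhood is 110; the next row has 0 there.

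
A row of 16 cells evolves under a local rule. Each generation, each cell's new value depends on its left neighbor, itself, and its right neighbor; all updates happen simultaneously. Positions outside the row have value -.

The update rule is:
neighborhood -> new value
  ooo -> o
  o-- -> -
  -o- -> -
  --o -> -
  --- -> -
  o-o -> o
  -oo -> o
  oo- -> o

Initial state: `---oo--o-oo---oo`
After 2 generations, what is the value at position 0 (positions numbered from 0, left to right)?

-

---oo---ooo---oo
---oo---ooo---oo
position 0 holds -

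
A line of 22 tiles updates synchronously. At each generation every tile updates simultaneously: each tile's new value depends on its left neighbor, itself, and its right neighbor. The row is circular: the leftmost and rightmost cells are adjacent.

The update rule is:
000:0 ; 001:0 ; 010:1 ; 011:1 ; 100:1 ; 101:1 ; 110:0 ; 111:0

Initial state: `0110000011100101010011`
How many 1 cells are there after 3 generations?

1101000010010111111010
1011100011011100000111
0110010010110010000100
count of 1: 8

8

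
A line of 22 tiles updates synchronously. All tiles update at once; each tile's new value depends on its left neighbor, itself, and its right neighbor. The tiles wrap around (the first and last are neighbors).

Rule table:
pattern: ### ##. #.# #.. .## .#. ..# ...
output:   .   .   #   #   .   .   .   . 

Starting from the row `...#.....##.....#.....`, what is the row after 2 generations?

.....#......#.....#...

....#......#.....#....
.....#......#.....#...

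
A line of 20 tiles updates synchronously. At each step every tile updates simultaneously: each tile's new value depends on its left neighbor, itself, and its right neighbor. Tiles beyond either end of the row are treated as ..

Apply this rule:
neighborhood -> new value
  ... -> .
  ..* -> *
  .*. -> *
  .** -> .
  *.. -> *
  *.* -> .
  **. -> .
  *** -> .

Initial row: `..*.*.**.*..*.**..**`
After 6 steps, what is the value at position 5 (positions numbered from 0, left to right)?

.**.*....****...**..
*...**..*....*.*..*.
**.*..****..**.*****
...***....**........
..*...*..*..*.......
.***.*********......
position 5 holds *

*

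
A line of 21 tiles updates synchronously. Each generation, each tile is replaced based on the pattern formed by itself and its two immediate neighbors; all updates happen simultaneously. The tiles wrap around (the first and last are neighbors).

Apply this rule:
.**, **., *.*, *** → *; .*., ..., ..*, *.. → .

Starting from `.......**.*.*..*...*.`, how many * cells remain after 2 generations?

generation 1: .......***.*.........
generation 2: .......****..........
count of *: 4

4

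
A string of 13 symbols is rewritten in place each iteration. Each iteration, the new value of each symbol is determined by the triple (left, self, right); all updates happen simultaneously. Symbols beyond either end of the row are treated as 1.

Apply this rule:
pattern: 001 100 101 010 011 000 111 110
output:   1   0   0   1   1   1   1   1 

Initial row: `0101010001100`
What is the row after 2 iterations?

0101010111101
0101010111101

0101010111101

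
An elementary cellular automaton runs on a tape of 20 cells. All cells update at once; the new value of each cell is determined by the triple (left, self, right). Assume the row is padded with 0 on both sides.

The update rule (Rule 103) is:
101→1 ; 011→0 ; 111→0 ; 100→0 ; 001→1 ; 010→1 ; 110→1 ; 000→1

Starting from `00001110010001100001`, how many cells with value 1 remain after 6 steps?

11110010110110101111
00010111011011110001
11111001101100010111
00001010110101111001
11111111011110001011
00000001100010111101
count of 1: 8

8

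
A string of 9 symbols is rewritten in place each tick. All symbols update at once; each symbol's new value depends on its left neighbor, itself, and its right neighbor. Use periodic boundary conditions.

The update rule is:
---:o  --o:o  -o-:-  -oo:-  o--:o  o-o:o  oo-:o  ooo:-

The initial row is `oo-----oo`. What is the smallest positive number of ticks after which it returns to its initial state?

18

tick 1: -oooooo--
tick 2: o-----ooo
tick 3: oooooo---
tick 4: -----oooo
tick 5: ooooo---o
tick 6: ----oooo-
tick 7: oooo---oo
tick 8: ---oooo--
tick 9: ooo---ooo
tick 10: --oooo---
tick 11: oo---oooo
tick 12: -oooo----
tick 13: o---ooooo
tick 14: oooo-----
tick 15: ---oooooo
tick 16: ooo-----o
tick 17: --oooooo-
tick 18: oo-----oo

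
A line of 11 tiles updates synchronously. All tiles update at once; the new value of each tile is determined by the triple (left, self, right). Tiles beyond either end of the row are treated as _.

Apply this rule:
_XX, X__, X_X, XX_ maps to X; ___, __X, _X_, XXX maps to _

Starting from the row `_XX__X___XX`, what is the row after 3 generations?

__XXXX__XXX

generation 1: _XXX__X__XX
generation 2: _X_XX__X_XX
generation 3: __XXXX__XXX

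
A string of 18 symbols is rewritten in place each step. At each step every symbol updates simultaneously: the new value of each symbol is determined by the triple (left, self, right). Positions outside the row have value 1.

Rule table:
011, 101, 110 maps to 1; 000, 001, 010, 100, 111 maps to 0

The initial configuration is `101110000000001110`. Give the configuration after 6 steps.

111010000000001011
001100000000000110
001100000000000111
001100000000000100
001100000000000000
001100000000000000

001100000000000000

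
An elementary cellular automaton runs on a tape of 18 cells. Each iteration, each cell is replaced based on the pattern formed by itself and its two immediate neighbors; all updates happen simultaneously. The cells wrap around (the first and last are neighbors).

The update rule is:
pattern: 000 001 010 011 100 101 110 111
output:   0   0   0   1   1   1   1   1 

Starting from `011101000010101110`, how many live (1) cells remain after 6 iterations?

011110100001011111
111111010000111111
111111101000111111
111111110100111111
111111111010111111
111111111101111111
count of 1: 17

17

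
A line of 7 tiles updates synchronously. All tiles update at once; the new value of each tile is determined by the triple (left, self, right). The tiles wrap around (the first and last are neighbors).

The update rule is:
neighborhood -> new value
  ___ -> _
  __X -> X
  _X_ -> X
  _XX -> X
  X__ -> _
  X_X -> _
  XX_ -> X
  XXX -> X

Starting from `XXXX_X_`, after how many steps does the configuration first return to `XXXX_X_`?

1

XXXX_X_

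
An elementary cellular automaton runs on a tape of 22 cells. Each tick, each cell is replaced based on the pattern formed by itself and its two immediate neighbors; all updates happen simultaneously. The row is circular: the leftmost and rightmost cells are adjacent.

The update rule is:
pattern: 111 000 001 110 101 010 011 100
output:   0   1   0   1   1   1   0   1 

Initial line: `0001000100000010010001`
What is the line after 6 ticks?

0110000011001100110110

1101110111111011011101
0110011000001101100110
0011001111100110110011
1001100000110011011001
1100111110011001101100
0110000011001100110110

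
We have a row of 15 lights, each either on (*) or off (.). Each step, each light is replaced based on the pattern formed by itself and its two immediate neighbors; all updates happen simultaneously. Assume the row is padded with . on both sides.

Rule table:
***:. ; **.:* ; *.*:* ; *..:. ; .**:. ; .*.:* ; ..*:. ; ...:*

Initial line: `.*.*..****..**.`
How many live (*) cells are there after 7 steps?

.***.....*...*.
...*.***.*.*.*.
**.**..*******.
.**.*........*.
..***.******.*.
*...**.....***.
*.*..*.***...*.
count of *: 7

7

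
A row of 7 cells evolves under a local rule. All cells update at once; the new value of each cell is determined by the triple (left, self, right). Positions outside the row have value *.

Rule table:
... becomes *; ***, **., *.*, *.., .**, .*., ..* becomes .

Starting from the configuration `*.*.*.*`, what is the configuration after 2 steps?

.......
.*****.

.*****.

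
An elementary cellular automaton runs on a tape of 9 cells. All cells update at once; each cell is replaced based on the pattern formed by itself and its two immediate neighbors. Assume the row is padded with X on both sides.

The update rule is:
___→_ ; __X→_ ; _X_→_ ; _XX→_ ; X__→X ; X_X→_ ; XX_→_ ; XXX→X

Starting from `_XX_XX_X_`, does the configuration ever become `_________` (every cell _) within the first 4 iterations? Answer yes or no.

yes

_________
all cells are _ at iteration 1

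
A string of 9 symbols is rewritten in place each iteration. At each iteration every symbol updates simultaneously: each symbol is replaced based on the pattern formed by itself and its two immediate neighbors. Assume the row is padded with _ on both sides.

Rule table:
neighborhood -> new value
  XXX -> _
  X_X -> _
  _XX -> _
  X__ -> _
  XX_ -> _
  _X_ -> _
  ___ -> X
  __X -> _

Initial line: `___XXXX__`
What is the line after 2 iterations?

___XXXX__

XX______X
___XXXX__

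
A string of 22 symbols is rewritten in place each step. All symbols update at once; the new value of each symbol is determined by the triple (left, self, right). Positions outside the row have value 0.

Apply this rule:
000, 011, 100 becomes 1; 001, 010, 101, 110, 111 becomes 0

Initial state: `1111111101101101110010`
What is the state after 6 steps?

0001110010010010011100

step 1: 1000000001001001001001
step 2: 0111111100100100100100
step 3: 0100000010010010010011
step 4: 0011111001001001001010
step 5: 1010000100100100100001
step 6: 0001110010010010011100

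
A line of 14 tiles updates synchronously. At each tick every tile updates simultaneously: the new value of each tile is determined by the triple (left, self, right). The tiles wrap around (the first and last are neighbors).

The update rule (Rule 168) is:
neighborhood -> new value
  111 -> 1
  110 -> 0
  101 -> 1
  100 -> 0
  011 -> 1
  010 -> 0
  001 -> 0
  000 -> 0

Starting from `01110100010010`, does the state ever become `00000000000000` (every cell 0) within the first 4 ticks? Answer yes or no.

01101000000000
01010000000000
00100000000000
00000000000000
all cells are 0 at tick 4

yes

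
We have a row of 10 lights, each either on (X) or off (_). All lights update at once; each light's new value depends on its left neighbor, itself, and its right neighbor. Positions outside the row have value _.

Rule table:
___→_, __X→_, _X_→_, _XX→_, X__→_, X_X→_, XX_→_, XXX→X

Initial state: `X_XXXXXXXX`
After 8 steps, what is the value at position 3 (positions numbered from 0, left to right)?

___XXXXXX_
____XXXX__
_____XX___
__________
__________  (fixed point — unchanged through step 8)
position 3 holds _

_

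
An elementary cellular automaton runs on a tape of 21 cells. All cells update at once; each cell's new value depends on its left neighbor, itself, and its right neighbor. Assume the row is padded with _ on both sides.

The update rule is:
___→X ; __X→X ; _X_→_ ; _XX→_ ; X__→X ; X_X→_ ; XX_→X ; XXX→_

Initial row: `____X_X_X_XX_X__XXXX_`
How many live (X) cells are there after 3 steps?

6

XXXX_______X__XX___XX
___XXXXXXXX_XX_XXXX_X
XXX_______X__X____X__
count of X: 6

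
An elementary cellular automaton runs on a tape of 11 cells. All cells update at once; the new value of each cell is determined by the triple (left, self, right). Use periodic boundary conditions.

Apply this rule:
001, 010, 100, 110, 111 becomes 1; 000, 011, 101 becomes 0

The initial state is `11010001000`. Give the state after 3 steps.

01011011101
01001001101
01111110101

01111110101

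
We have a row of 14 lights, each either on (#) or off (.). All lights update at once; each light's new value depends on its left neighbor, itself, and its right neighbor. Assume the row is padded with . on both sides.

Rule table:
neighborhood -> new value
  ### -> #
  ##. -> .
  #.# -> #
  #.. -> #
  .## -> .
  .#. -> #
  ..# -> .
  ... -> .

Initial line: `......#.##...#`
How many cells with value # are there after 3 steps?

4

......##..#..#
........#.##.#
........##..##
count of #: 4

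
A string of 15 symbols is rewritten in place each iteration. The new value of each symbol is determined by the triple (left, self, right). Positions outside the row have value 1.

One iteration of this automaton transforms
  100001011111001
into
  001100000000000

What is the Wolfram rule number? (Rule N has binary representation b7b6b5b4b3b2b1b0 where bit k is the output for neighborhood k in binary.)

1

position 8: 111 → 0  (bit 7 = 0)
position 0: 110 → 0  (bit 6 = 0)
position 6: 101 → 0  (bit 5 = 0)
position 1: 100 → 0  (bit 4 = 0)
position 7: 011 → 0  (bit 3 = 0)
position 5: 010 → 0  (bit 2 = 0)
position 4: 001 → 0  (bit 1 = 0)
position 2: 000 → 1  (bit 0 = 1)
bits b7..b0 = 00000001 = 1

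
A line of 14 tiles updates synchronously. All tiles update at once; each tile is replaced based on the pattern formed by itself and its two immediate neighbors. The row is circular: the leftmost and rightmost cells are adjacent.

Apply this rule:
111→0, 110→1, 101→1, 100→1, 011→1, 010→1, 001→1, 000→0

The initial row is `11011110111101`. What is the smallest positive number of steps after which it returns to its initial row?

2

01110011100111
11011110111101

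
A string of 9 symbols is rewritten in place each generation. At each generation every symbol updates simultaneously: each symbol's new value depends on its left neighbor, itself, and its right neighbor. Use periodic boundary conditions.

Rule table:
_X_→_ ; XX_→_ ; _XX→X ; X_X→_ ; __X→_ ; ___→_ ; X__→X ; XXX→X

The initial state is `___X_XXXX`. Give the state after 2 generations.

_X___XX__

X____XXX_
_X___XX__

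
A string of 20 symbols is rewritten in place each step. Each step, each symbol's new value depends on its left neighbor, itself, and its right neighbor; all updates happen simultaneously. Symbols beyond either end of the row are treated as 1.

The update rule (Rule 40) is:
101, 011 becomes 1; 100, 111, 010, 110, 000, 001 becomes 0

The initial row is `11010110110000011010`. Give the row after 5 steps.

step 1: 00101101100000010101
step 2: 00011011000000001011
step 3: 00010110000000000110
step 4: 00001100000000000101
step 5: 00001000000000000011

00001000000000000011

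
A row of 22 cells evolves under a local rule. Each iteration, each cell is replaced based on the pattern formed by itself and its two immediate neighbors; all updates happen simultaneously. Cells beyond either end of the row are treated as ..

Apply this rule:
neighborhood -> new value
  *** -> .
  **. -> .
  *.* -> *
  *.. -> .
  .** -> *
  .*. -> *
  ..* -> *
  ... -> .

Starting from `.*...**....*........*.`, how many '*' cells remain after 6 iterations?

**..**....**.......**.
*..**....**.......**..
*.**....**.......**...
***....**.......**....
*.....**.......**.....
*....**.......**......
count of *: 5

5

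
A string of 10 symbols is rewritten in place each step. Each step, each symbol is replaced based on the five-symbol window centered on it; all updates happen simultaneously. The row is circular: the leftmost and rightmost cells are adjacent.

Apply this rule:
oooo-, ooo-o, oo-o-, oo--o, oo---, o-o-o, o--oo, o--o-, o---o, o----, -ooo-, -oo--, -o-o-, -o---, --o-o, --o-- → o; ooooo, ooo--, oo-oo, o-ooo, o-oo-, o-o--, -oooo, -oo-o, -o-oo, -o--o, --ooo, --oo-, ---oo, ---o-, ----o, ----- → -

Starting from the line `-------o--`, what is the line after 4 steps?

o-o-oo--o-

-------ooo
oo------o-
-ooo----o-
o-o-oo--o-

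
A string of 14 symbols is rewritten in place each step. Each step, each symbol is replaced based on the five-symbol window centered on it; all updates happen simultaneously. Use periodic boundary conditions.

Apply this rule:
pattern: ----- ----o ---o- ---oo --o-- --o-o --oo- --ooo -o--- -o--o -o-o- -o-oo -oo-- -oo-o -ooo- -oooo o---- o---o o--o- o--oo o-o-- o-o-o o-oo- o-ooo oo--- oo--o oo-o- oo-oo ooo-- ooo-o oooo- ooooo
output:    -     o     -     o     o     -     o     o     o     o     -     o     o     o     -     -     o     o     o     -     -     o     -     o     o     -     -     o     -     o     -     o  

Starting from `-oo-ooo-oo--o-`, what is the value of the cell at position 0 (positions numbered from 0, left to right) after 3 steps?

-

-oooo-oo-o-ooo
oo--oo-o-ooo-o
----oo-ooo-ooo
position 0 holds -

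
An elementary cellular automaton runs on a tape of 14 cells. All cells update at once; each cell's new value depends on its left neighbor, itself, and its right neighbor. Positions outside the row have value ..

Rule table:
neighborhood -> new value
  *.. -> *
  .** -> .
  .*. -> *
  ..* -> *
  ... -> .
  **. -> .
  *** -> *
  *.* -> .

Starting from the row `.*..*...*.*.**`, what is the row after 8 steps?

**.....*.*..**

step 1: ******.**.*...
step 2: .****.....**..
step 3: *.**.*...*..*.
step 4: *....**.******
step 5: **..*....****.
step 6: ..****..*.**.*
step 7: .*.**.***....*
step 8: **.....*.*..**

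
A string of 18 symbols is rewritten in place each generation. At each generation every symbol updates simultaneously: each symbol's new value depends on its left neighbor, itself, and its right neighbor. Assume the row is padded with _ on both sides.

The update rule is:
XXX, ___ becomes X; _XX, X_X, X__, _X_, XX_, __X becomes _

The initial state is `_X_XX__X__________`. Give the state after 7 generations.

XXXXX__XXXX__X__X_

_________XXXXXXXXX
XXXXXXXX__XXXXXXX_
_XXXXXX____XXXXX__
__XXXX__XX__XXX__X
X__XX________X____
______XXXXXX___XXX
XXXXX__XXXX__X__X_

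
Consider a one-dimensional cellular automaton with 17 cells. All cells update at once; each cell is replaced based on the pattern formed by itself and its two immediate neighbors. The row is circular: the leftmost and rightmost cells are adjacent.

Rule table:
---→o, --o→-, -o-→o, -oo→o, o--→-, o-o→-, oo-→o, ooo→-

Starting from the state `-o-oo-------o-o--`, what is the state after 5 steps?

-o-oo-ooooo-o-o-o
-o-oo-o---o-o-o-o
-o-oo-o-o-o-o-o-o
-o-oo-o-o-o-o-o-o  (fixed point — unchanged through step 5)

-o-oo-o-o-o-o-o-o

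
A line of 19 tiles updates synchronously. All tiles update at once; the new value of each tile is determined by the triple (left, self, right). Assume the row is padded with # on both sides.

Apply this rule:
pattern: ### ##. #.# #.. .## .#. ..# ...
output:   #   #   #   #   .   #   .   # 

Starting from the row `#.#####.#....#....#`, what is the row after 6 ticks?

#######.#########.#

##.#########.####..
###.#########.####.
####.#########.####
#####.#########.###
######.#########.##
#######.#########.#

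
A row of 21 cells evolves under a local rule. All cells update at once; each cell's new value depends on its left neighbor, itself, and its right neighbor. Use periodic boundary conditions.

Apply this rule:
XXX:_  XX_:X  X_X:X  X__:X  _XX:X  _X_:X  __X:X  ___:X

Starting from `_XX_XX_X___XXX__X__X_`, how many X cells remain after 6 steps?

3

XXXXXXXXXXXX_XXXXXXXX
___________XXX_______
XXXXXXXXXXXX_XXXXXXXX  (repeats step 1; period 2)
step 6: ___________XXX_______
count of X: 3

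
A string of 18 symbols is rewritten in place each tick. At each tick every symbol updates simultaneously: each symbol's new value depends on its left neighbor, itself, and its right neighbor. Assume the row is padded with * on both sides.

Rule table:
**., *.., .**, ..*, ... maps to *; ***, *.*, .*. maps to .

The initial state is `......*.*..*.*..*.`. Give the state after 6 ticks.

.....*************

******...**...**..
.....*************
******............
.....*************  (repeats tick 2; period 2)
tick 6: .....*************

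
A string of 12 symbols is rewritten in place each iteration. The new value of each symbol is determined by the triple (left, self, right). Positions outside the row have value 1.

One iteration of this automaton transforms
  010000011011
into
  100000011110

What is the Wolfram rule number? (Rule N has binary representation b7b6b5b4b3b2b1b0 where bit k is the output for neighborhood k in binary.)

104

position 11: 111 → 0  (bit 7 = 0)
position 8: 110 → 1  (bit 6 = 1)
position 0: 101 → 1  (bit 5 = 1)
position 2: 100 → 0  (bit 4 = 0)
position 7: 011 → 1  (bit 3 = 1)
position 1: 010 → 0  (bit 2 = 0)
position 6: 001 → 0  (bit 1 = 0)
position 3: 000 → 0  (bit 0 = 0)
bits b7..b0 = 01101000 = 104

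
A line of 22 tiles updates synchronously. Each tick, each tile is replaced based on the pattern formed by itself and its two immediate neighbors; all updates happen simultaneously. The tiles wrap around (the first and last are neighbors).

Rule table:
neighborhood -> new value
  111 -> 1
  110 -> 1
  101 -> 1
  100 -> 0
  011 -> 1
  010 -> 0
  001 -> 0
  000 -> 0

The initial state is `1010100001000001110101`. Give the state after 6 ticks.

tick 1: 1101000000000001111011
tick 2: 1110000000000001111111
tick 3: 1110000000000001111111  (fixed point — unchanged through tick 6)

1110000000000001111111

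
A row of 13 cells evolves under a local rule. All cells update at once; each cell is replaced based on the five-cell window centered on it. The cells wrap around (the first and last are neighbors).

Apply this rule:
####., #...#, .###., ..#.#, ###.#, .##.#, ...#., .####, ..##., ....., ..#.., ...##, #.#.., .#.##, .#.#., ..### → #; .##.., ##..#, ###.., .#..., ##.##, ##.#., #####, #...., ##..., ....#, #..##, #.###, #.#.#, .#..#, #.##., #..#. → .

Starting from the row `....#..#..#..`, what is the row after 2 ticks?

##.....#..#..

tick 1: ##.##..#..#..
tick 2: ##.....#..#..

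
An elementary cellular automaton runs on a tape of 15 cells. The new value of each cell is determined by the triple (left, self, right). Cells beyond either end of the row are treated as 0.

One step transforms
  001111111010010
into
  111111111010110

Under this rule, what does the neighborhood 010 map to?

At position 10 the neighborhood is 010; the next row has 1 there.

1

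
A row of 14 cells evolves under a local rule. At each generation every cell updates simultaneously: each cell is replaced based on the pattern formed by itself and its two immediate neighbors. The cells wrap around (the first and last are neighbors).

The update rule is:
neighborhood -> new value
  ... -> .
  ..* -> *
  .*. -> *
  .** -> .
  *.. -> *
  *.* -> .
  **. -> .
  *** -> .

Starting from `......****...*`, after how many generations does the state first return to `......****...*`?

generation 1: *....*....*.**
generation 2: .*..***..**...
generation 3: ****...**..*..
generation 4: ....*.*..*****
generation 5: *..**.***.....
generation 6: ***......*...*
generation 7: ...*....***.*.
generation 8: ..***..*....**
generation 9: **...****..*..
generation 10: ..*.*....*****
generation 11: ***.**..*.....
generation 12: ......****...*

12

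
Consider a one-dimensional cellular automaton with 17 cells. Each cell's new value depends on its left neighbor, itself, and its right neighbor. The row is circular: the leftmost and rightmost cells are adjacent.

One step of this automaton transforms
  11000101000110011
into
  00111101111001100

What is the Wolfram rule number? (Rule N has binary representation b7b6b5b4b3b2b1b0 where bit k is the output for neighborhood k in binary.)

23

position 0: 111 → 0  (bit 7 = 0)
position 1: 110 → 0  (bit 6 = 0)
position 6: 101 → 0  (bit 5 = 0)
position 2: 100 → 1  (bit 4 = 1)
position 11: 011 → 0  (bit 3 = 0)
position 5: 010 → 1  (bit 2 = 1)
position 4: 001 → 1  (bit 1 = 1)
position 3: 000 → 1  (bit 0 = 1)
bits b7..b0 = 00010111 = 23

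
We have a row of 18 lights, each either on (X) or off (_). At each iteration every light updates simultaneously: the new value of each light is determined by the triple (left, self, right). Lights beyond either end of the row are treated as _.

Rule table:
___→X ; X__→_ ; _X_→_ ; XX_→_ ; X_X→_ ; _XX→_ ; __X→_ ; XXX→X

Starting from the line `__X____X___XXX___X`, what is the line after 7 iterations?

X___XX__X_______X_

iteration 1: X___XX___X__X__X__
iteration 2: __X____X_________X
iteration 3: X___XX___XXXXXXX__
iteration 4: __X____X__XXXXX__X
iteration 5: X___XX_____XXX____
iteration 6: __X____XXX__X__XXX
iteration 7: X___XX__X_______X_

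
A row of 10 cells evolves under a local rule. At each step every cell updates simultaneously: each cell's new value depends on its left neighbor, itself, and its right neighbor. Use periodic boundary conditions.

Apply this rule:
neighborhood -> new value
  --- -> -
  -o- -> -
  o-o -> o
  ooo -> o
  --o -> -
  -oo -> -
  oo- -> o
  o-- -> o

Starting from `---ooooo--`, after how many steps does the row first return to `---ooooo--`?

10

step 1: ----ooooo-
step 2: -----ooooo
step 3: o-----oooo
step 4: oo-----ooo
step 5: ooo-----oo
step 6: oooo-----o
step 7: ooooo-----
step 8: -ooooo----
step 9: --ooooo---
step 10: ---ooooo--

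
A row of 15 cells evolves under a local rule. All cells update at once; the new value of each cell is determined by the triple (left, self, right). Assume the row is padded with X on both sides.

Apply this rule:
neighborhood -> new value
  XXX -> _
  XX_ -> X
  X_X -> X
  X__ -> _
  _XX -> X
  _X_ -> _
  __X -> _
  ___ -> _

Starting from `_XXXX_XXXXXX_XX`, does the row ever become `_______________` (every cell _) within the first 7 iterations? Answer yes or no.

no

XX__XXX____XXX_
_X__X_X____X_XX
X____X______XX_
X___________XXX
X___________X__
X______________
X______________
iteration 7 is X______________, still not uniform _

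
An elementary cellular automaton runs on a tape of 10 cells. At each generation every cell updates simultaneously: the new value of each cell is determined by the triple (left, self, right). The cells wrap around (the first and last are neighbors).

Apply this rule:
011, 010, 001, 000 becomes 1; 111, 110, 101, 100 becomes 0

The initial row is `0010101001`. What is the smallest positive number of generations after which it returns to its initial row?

10

generation 1: 0110101011
generation 2: 0100101010
generation 3: 1101101010
generation 4: 1001001010
generation 5: 1011011010
generation 6: 1010010010
generation 7: 1010110110
generation 8: 1010100100
generation 9: 1010101101
generation 10: 0010101001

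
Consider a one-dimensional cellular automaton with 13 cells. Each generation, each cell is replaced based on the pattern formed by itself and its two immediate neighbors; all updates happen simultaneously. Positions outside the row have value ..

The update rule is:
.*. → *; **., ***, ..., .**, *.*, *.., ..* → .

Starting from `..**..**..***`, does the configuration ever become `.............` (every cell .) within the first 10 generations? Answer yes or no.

yes

generation 1: .............
all cells are . at generation 1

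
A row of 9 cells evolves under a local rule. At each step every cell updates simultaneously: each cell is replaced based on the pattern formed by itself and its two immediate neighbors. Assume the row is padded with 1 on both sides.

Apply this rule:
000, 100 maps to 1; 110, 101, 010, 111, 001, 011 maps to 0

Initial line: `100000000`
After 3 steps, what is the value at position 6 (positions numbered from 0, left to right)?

011111110
000000000
111111110
position 6 holds 1

1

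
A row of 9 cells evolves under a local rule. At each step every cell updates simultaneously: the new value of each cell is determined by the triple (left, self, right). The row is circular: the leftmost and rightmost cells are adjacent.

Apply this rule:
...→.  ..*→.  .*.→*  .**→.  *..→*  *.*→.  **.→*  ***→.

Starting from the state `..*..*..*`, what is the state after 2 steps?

*.**.**.*
*..*..*..

*..*..*..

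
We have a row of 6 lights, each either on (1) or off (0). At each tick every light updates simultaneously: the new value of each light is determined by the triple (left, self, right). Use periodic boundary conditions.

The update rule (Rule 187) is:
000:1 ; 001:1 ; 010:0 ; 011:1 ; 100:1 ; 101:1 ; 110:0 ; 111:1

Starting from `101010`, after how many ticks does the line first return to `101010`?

010101
101010

2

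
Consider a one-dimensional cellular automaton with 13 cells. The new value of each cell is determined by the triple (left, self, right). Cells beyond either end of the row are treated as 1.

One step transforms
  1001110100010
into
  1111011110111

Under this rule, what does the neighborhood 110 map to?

1

At position 0 the neighborhood is 110; the next row has 1 there.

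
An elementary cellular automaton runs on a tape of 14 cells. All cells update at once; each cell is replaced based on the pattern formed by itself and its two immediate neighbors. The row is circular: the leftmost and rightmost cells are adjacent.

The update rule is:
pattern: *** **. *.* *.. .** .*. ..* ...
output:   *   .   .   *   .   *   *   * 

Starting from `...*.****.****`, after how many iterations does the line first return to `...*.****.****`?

12

****..**...**.
.**.**..***...
*.....**.*.***
.*****...*..**
..***.******..
**.*...****.**
*..****.**...*
.**.**....***.
*.....****.*.*
.*****.**..*..
*.***....*****
...*.****.****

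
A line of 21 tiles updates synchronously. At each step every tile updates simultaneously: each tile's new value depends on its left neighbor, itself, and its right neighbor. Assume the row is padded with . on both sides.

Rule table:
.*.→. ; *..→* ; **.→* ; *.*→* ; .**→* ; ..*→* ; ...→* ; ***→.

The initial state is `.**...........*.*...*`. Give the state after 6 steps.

*..................**

**************.*.***.
*............**.**.**
.********************
**..................*
********************.
*..................**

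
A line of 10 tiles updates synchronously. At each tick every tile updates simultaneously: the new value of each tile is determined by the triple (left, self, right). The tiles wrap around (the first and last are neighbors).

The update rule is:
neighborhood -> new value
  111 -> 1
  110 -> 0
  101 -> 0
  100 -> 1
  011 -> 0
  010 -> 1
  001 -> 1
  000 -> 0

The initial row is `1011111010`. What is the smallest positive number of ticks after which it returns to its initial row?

6

1001110010
1110101110
0100100100
1111111110
0111111100
1011111010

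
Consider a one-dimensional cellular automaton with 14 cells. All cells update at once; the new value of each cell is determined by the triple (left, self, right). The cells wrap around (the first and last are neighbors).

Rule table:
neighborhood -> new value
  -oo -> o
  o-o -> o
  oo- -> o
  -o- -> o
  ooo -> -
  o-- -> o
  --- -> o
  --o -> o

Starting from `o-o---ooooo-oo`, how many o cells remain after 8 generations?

8

ooooooo---ooo-
o-----ooooo-oo
ooooooo---ooo-  (repeats generation 1; period 2)
generation 8: o-----ooooo-oo
count of o: 8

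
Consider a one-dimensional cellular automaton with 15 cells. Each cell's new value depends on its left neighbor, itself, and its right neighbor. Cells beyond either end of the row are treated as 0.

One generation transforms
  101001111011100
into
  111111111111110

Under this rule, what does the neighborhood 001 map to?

At position 4 the neighborhood is 001; the next row has 1 there.

1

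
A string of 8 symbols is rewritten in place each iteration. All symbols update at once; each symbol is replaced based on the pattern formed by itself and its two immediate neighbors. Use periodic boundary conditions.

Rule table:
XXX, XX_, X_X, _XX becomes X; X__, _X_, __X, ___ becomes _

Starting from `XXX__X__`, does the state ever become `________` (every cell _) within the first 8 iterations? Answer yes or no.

iteration 1: XXX_____
iteration 2: XXX_____  (fixed point — unchanged through iteration 8)
iteration 8 is XXX_____, still not uniform _

no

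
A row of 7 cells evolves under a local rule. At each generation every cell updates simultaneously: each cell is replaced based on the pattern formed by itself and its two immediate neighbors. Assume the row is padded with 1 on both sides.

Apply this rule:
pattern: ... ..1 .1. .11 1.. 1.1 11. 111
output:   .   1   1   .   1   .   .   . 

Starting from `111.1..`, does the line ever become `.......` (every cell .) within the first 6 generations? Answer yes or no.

generation 1: ....111
generation 2: 1..1...
generation 3: .1111.1
generation 4: .......
all cells are . at generation 4

yes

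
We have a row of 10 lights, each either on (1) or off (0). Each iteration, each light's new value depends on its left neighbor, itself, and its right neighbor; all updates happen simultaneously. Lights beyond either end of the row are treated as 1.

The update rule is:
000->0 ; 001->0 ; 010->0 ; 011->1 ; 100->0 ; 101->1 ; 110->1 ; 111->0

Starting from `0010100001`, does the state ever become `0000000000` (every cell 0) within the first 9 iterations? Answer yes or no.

no

iteration 1: 0001000001
iteration 2: 0000000001
iteration 3: 0000000001  (fixed point — unchanged through iteration 9)
iteration 9 is 0000000001, still not uniform 0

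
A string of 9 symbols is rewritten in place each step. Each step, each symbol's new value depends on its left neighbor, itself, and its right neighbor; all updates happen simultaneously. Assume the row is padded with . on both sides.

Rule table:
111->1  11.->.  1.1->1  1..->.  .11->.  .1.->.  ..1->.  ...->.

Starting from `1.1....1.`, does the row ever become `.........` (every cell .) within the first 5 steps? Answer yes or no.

.1.......
.........
all cells are . at step 2

yes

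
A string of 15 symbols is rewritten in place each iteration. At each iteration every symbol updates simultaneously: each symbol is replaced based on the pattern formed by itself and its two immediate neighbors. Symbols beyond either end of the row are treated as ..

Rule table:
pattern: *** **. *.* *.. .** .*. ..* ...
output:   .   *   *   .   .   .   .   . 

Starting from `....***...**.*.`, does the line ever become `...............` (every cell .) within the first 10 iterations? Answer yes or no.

yes

......*....**..
............*..
...............
all cells are . at iteration 3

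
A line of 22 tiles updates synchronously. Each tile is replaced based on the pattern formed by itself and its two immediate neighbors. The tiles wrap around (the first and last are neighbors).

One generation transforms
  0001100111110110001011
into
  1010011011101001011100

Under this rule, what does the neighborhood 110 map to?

0

At position 4 the neighborhood is 110; the next row has 0 there.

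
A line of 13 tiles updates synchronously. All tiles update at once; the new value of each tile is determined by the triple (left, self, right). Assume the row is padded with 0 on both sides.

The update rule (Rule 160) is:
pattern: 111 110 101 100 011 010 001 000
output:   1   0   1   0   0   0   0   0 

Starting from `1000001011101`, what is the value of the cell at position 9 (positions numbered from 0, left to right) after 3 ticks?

1

tick 1: 0000000101010
tick 2: 0000000010100
tick 3: 0000000001000
position 9 holds 1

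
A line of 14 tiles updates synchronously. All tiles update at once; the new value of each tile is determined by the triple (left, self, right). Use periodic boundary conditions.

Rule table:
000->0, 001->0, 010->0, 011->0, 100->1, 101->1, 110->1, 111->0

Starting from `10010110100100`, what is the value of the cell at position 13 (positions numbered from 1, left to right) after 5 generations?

01001011010010
00100101101001
10010010110100
01001001011010
00100100101101
position 13 holds 0

0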